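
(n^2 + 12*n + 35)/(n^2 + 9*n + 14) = (n + 5)/(n + 2)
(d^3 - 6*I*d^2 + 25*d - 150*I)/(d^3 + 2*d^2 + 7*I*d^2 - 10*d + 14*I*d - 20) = (d^2 - 11*I*d - 30)/(d^2 + 2*d*(1 + I) + 4*I)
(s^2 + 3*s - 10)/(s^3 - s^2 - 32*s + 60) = (s + 5)/(s^2 + s - 30)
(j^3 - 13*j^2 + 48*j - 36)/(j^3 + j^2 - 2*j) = (j^2 - 12*j + 36)/(j*(j + 2))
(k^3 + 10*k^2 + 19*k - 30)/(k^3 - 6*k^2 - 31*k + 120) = (k^2 + 5*k - 6)/(k^2 - 11*k + 24)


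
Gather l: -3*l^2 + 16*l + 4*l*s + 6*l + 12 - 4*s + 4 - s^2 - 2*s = -3*l^2 + l*(4*s + 22) - s^2 - 6*s + 16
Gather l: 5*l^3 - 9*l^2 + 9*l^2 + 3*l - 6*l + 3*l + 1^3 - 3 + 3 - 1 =5*l^3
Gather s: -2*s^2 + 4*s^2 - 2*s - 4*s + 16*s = 2*s^2 + 10*s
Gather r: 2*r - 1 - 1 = 2*r - 2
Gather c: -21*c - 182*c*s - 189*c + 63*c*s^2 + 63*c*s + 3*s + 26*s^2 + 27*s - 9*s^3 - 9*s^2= c*(63*s^2 - 119*s - 210) - 9*s^3 + 17*s^2 + 30*s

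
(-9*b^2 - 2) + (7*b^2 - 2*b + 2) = -2*b^2 - 2*b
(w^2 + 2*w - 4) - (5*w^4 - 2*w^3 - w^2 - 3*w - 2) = -5*w^4 + 2*w^3 + 2*w^2 + 5*w - 2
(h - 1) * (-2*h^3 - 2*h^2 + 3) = -2*h^4 + 2*h^2 + 3*h - 3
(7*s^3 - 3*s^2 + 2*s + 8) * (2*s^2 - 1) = 14*s^5 - 6*s^4 - 3*s^3 + 19*s^2 - 2*s - 8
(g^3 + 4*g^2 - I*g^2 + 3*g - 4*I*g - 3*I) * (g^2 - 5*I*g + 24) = g^5 + 4*g^4 - 6*I*g^4 + 22*g^3 - 24*I*g^3 + 76*g^2 - 42*I*g^2 + 57*g - 96*I*g - 72*I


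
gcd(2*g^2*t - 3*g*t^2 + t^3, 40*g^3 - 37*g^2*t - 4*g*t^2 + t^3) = -g + t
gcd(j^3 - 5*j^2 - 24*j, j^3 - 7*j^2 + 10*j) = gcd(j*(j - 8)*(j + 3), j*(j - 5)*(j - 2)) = j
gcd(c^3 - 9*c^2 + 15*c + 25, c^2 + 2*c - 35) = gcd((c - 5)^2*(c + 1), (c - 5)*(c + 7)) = c - 5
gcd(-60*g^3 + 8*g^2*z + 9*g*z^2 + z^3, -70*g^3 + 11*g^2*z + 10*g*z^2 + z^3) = -10*g^2 + 3*g*z + z^2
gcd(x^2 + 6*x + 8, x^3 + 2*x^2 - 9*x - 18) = x + 2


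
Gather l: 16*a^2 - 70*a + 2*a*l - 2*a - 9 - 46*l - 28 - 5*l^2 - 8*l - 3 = 16*a^2 - 72*a - 5*l^2 + l*(2*a - 54) - 40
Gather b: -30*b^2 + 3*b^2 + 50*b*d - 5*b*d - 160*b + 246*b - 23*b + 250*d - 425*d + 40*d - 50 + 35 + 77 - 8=-27*b^2 + b*(45*d + 63) - 135*d + 54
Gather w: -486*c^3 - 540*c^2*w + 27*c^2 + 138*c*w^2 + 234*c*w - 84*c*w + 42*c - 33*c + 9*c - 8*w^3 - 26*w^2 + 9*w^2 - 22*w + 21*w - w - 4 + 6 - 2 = -486*c^3 + 27*c^2 + 18*c - 8*w^3 + w^2*(138*c - 17) + w*(-540*c^2 + 150*c - 2)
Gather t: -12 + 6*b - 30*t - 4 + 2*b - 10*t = 8*b - 40*t - 16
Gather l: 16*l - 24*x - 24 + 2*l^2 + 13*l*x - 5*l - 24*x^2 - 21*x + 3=2*l^2 + l*(13*x + 11) - 24*x^2 - 45*x - 21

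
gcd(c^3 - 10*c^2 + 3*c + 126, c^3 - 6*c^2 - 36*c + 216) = c - 6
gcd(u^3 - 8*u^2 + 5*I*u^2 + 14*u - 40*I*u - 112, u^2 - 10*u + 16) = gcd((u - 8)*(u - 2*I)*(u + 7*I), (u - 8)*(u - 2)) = u - 8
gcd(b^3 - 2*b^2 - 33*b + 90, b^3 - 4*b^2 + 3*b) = b - 3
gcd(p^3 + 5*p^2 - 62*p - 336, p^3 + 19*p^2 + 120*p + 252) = p^2 + 13*p + 42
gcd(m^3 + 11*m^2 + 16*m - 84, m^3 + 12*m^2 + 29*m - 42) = m^2 + 13*m + 42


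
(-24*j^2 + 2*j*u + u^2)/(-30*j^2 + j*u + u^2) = (-4*j + u)/(-5*j + u)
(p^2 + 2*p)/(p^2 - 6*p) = (p + 2)/(p - 6)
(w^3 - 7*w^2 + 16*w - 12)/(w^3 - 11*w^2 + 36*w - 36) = (w - 2)/(w - 6)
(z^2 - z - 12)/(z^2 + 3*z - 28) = (z + 3)/(z + 7)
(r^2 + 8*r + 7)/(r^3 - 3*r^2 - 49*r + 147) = (r + 1)/(r^2 - 10*r + 21)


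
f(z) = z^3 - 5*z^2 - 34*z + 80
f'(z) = 3*z^2 - 10*z - 34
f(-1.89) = 119.65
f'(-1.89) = -4.38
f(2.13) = -5.44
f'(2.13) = -41.69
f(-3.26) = 103.06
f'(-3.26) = 30.48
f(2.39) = -16.17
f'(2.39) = -40.76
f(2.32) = -13.30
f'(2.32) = -41.05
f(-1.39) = 114.91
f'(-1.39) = -14.30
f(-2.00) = 120.00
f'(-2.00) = -2.00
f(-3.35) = 100.19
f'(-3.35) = 33.17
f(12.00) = 680.00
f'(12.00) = 278.00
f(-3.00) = 110.00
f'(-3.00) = 23.00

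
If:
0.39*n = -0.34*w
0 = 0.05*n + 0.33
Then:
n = -6.60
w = 7.57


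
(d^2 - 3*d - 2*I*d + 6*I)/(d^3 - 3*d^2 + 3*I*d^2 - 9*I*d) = (d - 2*I)/(d*(d + 3*I))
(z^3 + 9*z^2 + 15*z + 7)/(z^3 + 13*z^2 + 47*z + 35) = (z + 1)/(z + 5)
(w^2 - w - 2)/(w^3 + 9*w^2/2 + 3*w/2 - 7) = 2*(w^2 - w - 2)/(2*w^3 + 9*w^2 + 3*w - 14)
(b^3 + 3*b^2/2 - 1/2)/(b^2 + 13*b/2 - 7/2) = (b^2 + 2*b + 1)/(b + 7)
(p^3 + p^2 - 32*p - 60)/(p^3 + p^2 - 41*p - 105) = (p^2 - 4*p - 12)/(p^2 - 4*p - 21)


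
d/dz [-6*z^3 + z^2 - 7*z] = -18*z^2 + 2*z - 7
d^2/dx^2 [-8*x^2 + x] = -16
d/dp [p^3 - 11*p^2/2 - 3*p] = 3*p^2 - 11*p - 3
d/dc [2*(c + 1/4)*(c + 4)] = 4*c + 17/2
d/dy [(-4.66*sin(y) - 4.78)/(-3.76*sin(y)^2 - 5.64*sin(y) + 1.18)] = (-35.9456*sin(y) + 8.7608*cos(2*y) - 41.2188)*cos(y)/(3.76*sin(y)^2 + 5.64*sin(y) - 1.18)^2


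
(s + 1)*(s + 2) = s^2 + 3*s + 2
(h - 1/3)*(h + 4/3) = h^2 + h - 4/9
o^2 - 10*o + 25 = (o - 5)^2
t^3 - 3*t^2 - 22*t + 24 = (t - 6)*(t - 1)*(t + 4)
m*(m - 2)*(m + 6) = m^3 + 4*m^2 - 12*m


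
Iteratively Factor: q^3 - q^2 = (q)*(q^2 - q) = q*(q - 1)*(q)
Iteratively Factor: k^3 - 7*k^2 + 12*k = (k - 3)*(k^2 - 4*k) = (k - 4)*(k - 3)*(k)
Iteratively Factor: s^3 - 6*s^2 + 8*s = (s)*(s^2 - 6*s + 8) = s*(s - 4)*(s - 2)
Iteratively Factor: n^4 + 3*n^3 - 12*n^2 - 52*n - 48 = (n + 3)*(n^3 - 12*n - 16) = (n + 2)*(n + 3)*(n^2 - 2*n - 8) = (n + 2)^2*(n + 3)*(n - 4)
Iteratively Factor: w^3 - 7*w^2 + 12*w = (w - 4)*(w^2 - 3*w) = w*(w - 4)*(w - 3)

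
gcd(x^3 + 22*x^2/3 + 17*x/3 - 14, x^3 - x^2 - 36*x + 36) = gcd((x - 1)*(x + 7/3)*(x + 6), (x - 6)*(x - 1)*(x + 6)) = x^2 + 5*x - 6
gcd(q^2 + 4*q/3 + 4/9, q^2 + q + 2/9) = q + 2/3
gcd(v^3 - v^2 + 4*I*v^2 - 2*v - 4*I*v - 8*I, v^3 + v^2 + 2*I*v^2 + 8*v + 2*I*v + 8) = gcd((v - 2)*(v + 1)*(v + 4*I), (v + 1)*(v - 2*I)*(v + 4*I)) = v^2 + v*(1 + 4*I) + 4*I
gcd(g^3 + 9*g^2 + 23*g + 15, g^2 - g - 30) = g + 5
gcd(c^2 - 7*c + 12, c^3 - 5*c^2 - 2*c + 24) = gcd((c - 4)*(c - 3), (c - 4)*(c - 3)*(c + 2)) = c^2 - 7*c + 12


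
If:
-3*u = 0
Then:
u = 0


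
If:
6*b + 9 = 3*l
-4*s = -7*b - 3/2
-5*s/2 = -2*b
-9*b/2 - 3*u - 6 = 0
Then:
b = -15/38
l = 42/19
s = -6/19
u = -107/76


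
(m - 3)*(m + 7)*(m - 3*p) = m^3 - 3*m^2*p + 4*m^2 - 12*m*p - 21*m + 63*p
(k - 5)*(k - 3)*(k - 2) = k^3 - 10*k^2 + 31*k - 30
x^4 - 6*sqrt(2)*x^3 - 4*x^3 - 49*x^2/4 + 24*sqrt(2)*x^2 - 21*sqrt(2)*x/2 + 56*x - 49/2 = (x - 7/2)*(x - 1/2)*(x - 7*sqrt(2))*(x + sqrt(2))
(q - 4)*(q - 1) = q^2 - 5*q + 4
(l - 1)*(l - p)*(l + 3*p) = l^3 + 2*l^2*p - l^2 - 3*l*p^2 - 2*l*p + 3*p^2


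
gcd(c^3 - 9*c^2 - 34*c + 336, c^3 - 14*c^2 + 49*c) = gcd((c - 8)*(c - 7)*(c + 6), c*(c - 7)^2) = c - 7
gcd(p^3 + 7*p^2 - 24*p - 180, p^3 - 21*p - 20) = p - 5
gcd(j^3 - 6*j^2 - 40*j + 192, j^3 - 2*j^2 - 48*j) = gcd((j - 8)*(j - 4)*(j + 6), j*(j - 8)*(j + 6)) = j^2 - 2*j - 48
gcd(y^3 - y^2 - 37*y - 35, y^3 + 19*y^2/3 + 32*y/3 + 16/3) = y + 1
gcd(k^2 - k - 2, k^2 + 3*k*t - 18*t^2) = 1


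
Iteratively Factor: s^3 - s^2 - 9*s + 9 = (s + 3)*(s^2 - 4*s + 3) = (s - 3)*(s + 3)*(s - 1)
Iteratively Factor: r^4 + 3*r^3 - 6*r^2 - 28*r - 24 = (r + 2)*(r^3 + r^2 - 8*r - 12) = (r - 3)*(r + 2)*(r^2 + 4*r + 4) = (r - 3)*(r + 2)^2*(r + 2)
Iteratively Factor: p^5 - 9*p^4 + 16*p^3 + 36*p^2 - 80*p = (p - 4)*(p^4 - 5*p^3 - 4*p^2 + 20*p) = (p - 5)*(p - 4)*(p^3 - 4*p) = (p - 5)*(p - 4)*(p + 2)*(p^2 - 2*p) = (p - 5)*(p - 4)*(p - 2)*(p + 2)*(p)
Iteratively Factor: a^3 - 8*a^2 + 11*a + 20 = (a + 1)*(a^2 - 9*a + 20) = (a - 4)*(a + 1)*(a - 5)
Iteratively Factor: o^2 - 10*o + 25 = (o - 5)*(o - 5)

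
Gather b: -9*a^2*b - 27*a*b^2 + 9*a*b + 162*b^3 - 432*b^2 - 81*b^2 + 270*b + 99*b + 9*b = 162*b^3 + b^2*(-27*a - 513) + b*(-9*a^2 + 9*a + 378)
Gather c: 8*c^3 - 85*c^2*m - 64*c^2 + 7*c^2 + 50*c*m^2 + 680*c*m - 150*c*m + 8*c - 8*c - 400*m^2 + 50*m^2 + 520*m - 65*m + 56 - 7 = 8*c^3 + c^2*(-85*m - 57) + c*(50*m^2 + 530*m) - 350*m^2 + 455*m + 49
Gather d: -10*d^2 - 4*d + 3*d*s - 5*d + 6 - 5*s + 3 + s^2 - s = -10*d^2 + d*(3*s - 9) + s^2 - 6*s + 9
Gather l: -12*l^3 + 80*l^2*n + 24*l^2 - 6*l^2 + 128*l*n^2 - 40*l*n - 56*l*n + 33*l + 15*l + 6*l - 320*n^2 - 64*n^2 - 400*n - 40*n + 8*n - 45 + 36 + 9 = -12*l^3 + l^2*(80*n + 18) + l*(128*n^2 - 96*n + 54) - 384*n^2 - 432*n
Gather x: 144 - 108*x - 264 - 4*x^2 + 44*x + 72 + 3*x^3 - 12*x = 3*x^3 - 4*x^2 - 76*x - 48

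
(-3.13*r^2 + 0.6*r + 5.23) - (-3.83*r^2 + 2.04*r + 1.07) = 0.7*r^2 - 1.44*r + 4.16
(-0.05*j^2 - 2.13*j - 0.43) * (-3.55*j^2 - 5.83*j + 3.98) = 0.1775*j^4 + 7.853*j^3 + 13.7454*j^2 - 5.9705*j - 1.7114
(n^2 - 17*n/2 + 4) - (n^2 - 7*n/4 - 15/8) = 47/8 - 27*n/4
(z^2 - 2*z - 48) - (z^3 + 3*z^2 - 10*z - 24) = -z^3 - 2*z^2 + 8*z - 24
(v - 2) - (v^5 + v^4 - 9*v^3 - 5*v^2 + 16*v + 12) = -v^5 - v^4 + 9*v^3 + 5*v^2 - 15*v - 14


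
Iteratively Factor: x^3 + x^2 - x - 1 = (x + 1)*(x^2 - 1) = (x - 1)*(x + 1)*(x + 1)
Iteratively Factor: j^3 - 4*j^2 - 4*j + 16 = (j - 2)*(j^2 - 2*j - 8) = (j - 2)*(j + 2)*(j - 4)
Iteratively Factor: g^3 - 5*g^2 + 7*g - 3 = (g - 3)*(g^2 - 2*g + 1) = (g - 3)*(g - 1)*(g - 1)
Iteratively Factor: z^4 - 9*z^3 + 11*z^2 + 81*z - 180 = (z - 5)*(z^3 - 4*z^2 - 9*z + 36) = (z - 5)*(z + 3)*(z^2 - 7*z + 12) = (z - 5)*(z - 4)*(z + 3)*(z - 3)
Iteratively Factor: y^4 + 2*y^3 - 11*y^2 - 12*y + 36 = (y + 3)*(y^3 - y^2 - 8*y + 12) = (y - 2)*(y + 3)*(y^2 + y - 6) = (y - 2)*(y + 3)^2*(y - 2)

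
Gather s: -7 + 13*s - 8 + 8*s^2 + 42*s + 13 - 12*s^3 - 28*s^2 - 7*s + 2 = -12*s^3 - 20*s^2 + 48*s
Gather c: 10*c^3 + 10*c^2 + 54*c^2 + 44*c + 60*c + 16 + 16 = 10*c^3 + 64*c^2 + 104*c + 32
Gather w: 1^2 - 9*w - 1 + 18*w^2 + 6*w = 18*w^2 - 3*w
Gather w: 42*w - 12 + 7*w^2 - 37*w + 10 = 7*w^2 + 5*w - 2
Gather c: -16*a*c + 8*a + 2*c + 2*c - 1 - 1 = 8*a + c*(4 - 16*a) - 2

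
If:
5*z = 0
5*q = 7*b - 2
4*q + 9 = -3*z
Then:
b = -37/28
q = -9/4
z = 0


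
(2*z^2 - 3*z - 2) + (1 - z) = 2*z^2 - 4*z - 1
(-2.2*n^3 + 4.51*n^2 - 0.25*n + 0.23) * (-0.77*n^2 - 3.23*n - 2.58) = 1.694*n^5 + 3.6333*n^4 - 8.6988*n^3 - 11.0054*n^2 - 0.0979*n - 0.5934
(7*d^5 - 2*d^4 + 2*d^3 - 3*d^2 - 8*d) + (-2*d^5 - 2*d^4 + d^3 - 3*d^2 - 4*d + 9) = 5*d^5 - 4*d^4 + 3*d^3 - 6*d^2 - 12*d + 9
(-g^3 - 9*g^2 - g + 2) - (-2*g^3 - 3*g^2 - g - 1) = g^3 - 6*g^2 + 3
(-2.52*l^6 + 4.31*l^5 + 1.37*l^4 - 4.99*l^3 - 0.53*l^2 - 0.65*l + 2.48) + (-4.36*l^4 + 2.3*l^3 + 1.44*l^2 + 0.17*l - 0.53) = -2.52*l^6 + 4.31*l^5 - 2.99*l^4 - 2.69*l^3 + 0.91*l^2 - 0.48*l + 1.95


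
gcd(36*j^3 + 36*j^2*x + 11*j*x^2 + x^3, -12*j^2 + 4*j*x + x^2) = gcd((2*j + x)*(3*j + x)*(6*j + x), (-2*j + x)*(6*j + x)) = 6*j + x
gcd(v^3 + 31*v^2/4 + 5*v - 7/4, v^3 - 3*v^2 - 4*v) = v + 1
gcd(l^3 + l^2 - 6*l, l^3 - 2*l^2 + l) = l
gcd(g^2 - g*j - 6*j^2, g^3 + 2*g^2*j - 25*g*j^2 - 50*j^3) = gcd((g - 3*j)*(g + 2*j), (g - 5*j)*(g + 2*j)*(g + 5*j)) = g + 2*j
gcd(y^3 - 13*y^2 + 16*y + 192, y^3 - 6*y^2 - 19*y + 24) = y^2 - 5*y - 24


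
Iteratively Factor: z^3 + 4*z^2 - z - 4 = (z + 4)*(z^2 - 1) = (z - 1)*(z + 4)*(z + 1)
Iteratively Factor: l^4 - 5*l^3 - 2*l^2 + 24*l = (l - 3)*(l^3 - 2*l^2 - 8*l) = (l - 3)*(l + 2)*(l^2 - 4*l) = l*(l - 3)*(l + 2)*(l - 4)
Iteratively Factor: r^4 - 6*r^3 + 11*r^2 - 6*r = (r - 3)*(r^3 - 3*r^2 + 2*r) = (r - 3)*(r - 1)*(r^2 - 2*r) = (r - 3)*(r - 2)*(r - 1)*(r)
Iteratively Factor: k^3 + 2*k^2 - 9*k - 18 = (k - 3)*(k^2 + 5*k + 6) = (k - 3)*(k + 3)*(k + 2)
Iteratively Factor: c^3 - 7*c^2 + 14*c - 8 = (c - 4)*(c^2 - 3*c + 2) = (c - 4)*(c - 1)*(c - 2)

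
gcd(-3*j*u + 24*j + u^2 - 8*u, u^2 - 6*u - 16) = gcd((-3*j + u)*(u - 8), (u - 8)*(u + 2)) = u - 8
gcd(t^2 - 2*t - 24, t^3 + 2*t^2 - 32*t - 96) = t^2 - 2*t - 24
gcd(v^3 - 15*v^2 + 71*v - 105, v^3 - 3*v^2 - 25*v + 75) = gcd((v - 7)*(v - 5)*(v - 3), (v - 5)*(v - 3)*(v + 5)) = v^2 - 8*v + 15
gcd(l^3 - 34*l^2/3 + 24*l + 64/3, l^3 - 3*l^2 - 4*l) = l - 4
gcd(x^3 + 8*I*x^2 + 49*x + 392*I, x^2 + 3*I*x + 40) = x + 8*I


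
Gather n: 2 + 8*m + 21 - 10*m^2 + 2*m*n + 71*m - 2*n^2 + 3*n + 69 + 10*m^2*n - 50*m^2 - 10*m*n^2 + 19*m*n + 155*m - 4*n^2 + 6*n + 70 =-60*m^2 + 234*m + n^2*(-10*m - 6) + n*(10*m^2 + 21*m + 9) + 162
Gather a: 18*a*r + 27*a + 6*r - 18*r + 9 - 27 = a*(18*r + 27) - 12*r - 18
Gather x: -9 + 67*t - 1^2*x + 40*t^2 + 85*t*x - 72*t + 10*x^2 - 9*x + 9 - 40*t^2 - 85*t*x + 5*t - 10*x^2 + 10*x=0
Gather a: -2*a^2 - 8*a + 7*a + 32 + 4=-2*a^2 - a + 36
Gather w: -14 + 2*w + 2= 2*w - 12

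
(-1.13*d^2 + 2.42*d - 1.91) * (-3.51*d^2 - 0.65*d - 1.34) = 3.9663*d^4 - 7.7597*d^3 + 6.6453*d^2 - 2.0013*d + 2.5594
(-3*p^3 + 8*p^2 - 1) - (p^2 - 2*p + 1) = -3*p^3 + 7*p^2 + 2*p - 2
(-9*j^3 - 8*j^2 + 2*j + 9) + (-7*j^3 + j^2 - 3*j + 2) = -16*j^3 - 7*j^2 - j + 11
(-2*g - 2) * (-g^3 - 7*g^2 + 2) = 2*g^4 + 16*g^3 + 14*g^2 - 4*g - 4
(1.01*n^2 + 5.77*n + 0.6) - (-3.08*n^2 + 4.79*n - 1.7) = 4.09*n^2 + 0.98*n + 2.3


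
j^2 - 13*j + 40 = (j - 8)*(j - 5)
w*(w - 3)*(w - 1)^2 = w^4 - 5*w^3 + 7*w^2 - 3*w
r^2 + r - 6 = (r - 2)*(r + 3)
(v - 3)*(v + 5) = v^2 + 2*v - 15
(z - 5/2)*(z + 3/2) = z^2 - z - 15/4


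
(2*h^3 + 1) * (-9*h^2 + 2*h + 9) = -18*h^5 + 4*h^4 + 18*h^3 - 9*h^2 + 2*h + 9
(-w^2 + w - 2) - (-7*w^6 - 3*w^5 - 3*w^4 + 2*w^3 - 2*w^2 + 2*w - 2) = 7*w^6 + 3*w^5 + 3*w^4 - 2*w^3 + w^2 - w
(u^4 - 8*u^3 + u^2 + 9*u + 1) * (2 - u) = -u^5 + 10*u^4 - 17*u^3 - 7*u^2 + 17*u + 2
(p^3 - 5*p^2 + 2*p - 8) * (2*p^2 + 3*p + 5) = 2*p^5 - 7*p^4 - 6*p^3 - 35*p^2 - 14*p - 40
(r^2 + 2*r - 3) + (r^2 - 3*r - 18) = 2*r^2 - r - 21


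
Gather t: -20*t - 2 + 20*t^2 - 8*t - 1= 20*t^2 - 28*t - 3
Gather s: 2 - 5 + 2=-1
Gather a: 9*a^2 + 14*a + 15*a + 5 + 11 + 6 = 9*a^2 + 29*a + 22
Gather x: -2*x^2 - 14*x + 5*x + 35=-2*x^2 - 9*x + 35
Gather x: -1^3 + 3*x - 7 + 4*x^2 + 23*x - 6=4*x^2 + 26*x - 14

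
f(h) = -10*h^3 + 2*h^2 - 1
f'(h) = -30*h^2 + 4*h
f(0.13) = -0.99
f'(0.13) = 0.01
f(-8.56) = 6417.77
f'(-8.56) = -2232.45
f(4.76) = -1034.19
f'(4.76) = -660.69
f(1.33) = -20.99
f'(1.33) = -47.75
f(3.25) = -323.16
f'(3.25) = -303.88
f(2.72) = -187.44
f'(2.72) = -211.07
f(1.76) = -49.32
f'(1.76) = -85.89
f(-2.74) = 219.72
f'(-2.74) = -236.19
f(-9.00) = 7451.00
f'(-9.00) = -2466.00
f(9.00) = -7129.00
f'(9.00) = -2394.00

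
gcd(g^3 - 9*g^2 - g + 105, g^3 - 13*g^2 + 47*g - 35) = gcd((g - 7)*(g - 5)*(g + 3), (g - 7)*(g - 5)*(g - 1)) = g^2 - 12*g + 35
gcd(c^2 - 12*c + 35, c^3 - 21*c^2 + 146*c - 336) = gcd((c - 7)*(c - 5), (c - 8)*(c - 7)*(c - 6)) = c - 7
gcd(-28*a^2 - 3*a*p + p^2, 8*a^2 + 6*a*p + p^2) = 4*a + p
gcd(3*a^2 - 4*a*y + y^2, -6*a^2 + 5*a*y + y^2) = -a + y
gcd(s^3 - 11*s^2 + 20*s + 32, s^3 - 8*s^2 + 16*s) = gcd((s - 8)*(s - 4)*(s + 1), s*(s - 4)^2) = s - 4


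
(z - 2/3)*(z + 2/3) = z^2 - 4/9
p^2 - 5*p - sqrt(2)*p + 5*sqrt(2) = (p - 5)*(p - sqrt(2))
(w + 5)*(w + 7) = w^2 + 12*w + 35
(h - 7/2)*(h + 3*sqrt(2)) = h^2 - 7*h/2 + 3*sqrt(2)*h - 21*sqrt(2)/2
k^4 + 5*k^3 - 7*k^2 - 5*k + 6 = (k - 1)^2*(k + 1)*(k + 6)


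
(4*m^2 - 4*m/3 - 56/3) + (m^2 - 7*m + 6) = 5*m^2 - 25*m/3 - 38/3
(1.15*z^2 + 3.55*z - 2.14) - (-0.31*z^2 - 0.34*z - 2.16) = 1.46*z^2 + 3.89*z + 0.02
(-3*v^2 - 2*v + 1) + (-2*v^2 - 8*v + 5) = -5*v^2 - 10*v + 6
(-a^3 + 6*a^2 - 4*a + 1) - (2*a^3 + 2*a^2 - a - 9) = -3*a^3 + 4*a^2 - 3*a + 10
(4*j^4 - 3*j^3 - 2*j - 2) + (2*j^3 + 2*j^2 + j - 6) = 4*j^4 - j^3 + 2*j^2 - j - 8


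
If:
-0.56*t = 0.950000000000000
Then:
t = -1.70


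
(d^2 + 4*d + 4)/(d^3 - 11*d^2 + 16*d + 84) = (d + 2)/(d^2 - 13*d + 42)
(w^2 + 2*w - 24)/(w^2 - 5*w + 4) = (w + 6)/(w - 1)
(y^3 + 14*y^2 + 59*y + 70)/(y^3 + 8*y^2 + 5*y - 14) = (y + 5)/(y - 1)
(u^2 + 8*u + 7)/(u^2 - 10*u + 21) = (u^2 + 8*u + 7)/(u^2 - 10*u + 21)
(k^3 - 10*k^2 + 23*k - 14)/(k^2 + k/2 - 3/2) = 2*(k^2 - 9*k + 14)/(2*k + 3)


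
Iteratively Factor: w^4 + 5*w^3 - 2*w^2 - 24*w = (w + 4)*(w^3 + w^2 - 6*w) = (w + 3)*(w + 4)*(w^2 - 2*w) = w*(w + 3)*(w + 4)*(w - 2)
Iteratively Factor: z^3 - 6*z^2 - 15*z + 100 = (z + 4)*(z^2 - 10*z + 25) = (z - 5)*(z + 4)*(z - 5)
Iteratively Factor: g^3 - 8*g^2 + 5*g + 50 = (g - 5)*(g^2 - 3*g - 10) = (g - 5)^2*(g + 2)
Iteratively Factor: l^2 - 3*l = (l - 3)*(l)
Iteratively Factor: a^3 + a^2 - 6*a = (a + 3)*(a^2 - 2*a) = a*(a + 3)*(a - 2)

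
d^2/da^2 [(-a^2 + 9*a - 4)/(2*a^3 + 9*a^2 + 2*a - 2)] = 2*(-4*a^6 + 108*a^5 + 402*a^4 + 107*a^3 - 858*a^2 + 222*a - 56)/(8*a^9 + 108*a^8 + 510*a^7 + 921*a^6 + 294*a^5 - 426*a^4 - 184*a^3 + 84*a^2 + 24*a - 8)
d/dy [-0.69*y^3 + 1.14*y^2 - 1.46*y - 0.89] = -2.07*y^2 + 2.28*y - 1.46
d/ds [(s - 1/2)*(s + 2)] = 2*s + 3/2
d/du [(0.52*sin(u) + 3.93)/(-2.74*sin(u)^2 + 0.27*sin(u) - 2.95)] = (1.4248*sin(u)^2 + 21.5364*sin(u) - 2.5951)*cos(u)/(7.5076*sin(u)^4 - 1.4796*sin(u)^3 + 16.2389*sin(u)^2 - 1.593*sin(u) + 8.7025)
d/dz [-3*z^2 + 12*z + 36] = 12 - 6*z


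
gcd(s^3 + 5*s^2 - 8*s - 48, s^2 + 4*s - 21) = s - 3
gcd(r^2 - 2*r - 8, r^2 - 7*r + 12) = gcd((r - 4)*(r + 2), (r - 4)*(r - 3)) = r - 4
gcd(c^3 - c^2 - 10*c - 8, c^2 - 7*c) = 1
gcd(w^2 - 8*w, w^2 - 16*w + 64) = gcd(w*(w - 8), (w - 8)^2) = w - 8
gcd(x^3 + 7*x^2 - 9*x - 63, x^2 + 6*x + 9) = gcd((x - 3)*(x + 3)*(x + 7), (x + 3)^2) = x + 3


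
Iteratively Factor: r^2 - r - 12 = (r + 3)*(r - 4)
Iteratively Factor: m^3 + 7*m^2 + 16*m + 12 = (m + 2)*(m^2 + 5*m + 6) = (m + 2)*(m + 3)*(m + 2)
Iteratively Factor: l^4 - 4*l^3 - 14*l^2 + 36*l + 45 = (l + 1)*(l^3 - 5*l^2 - 9*l + 45) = (l - 5)*(l + 1)*(l^2 - 9) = (l - 5)*(l + 1)*(l + 3)*(l - 3)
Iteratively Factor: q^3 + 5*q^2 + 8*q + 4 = (q + 2)*(q^2 + 3*q + 2) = (q + 1)*(q + 2)*(q + 2)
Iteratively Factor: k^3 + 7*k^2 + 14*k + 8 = (k + 1)*(k^2 + 6*k + 8) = (k + 1)*(k + 2)*(k + 4)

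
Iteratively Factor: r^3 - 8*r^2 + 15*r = (r - 3)*(r^2 - 5*r) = r*(r - 3)*(r - 5)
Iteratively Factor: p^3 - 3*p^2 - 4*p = (p)*(p^2 - 3*p - 4) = p*(p + 1)*(p - 4)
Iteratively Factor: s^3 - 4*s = (s - 2)*(s^2 + 2*s) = (s - 2)*(s + 2)*(s)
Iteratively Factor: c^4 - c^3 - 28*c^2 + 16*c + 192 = (c + 4)*(c^3 - 5*c^2 - 8*c + 48) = (c - 4)*(c + 4)*(c^2 - c - 12) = (c - 4)^2*(c + 4)*(c + 3)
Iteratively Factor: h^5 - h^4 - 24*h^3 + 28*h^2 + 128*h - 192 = (h - 2)*(h^4 + h^3 - 22*h^2 - 16*h + 96) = (h - 2)*(h + 4)*(h^3 - 3*h^2 - 10*h + 24) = (h - 4)*(h - 2)*(h + 4)*(h^2 + h - 6) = (h - 4)*(h - 2)*(h + 3)*(h + 4)*(h - 2)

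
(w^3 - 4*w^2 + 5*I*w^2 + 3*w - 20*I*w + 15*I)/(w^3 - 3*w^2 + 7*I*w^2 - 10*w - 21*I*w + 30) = (w - 1)/(w + 2*I)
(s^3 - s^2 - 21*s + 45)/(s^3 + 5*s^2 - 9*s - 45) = (s - 3)/(s + 3)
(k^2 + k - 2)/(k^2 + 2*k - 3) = (k + 2)/(k + 3)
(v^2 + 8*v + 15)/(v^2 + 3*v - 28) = (v^2 + 8*v + 15)/(v^2 + 3*v - 28)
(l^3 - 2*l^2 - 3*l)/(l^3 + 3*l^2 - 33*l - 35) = l*(l - 3)/(l^2 + 2*l - 35)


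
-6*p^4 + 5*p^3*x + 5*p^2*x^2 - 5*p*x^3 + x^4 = (-3*p + x)*(-2*p + x)*(-p + x)*(p + x)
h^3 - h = h*(h - 1)*(h + 1)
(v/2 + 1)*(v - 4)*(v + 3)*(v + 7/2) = v^4/2 + 9*v^3/4 - 21*v^2/4 - 73*v/2 - 42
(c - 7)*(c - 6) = c^2 - 13*c + 42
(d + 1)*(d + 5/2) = d^2 + 7*d/2 + 5/2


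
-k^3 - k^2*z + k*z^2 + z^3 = (-k + z)*(k + z)^2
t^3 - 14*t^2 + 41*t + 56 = (t - 8)*(t - 7)*(t + 1)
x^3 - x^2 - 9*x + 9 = (x - 3)*(x - 1)*(x + 3)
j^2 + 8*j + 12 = (j + 2)*(j + 6)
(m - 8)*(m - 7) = m^2 - 15*m + 56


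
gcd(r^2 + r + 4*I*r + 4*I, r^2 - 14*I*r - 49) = 1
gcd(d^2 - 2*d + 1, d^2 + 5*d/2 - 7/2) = d - 1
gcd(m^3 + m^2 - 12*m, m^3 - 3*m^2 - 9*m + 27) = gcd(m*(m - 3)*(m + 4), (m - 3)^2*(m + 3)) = m - 3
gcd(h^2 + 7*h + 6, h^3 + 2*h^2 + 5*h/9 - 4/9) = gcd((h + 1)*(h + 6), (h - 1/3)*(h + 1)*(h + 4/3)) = h + 1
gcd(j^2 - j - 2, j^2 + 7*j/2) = 1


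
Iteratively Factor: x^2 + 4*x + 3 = (x + 3)*(x + 1)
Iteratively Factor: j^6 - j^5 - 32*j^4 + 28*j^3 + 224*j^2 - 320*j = (j - 5)*(j^5 + 4*j^4 - 12*j^3 - 32*j^2 + 64*j) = j*(j - 5)*(j^4 + 4*j^3 - 12*j^2 - 32*j + 64) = j*(j - 5)*(j - 2)*(j^3 + 6*j^2 - 32) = j*(j - 5)*(j - 2)*(j + 4)*(j^2 + 2*j - 8) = j*(j - 5)*(j - 2)^2*(j + 4)*(j + 4)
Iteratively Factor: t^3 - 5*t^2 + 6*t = (t)*(t^2 - 5*t + 6) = t*(t - 2)*(t - 3)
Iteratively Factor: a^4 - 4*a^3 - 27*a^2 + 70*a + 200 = (a - 5)*(a^3 + a^2 - 22*a - 40) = (a - 5)*(a + 2)*(a^2 - a - 20) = (a - 5)^2*(a + 2)*(a + 4)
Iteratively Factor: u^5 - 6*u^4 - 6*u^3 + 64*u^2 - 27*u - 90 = (u - 5)*(u^4 - u^3 - 11*u^2 + 9*u + 18) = (u - 5)*(u + 1)*(u^3 - 2*u^2 - 9*u + 18) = (u - 5)*(u - 2)*(u + 1)*(u^2 - 9) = (u - 5)*(u - 3)*(u - 2)*(u + 1)*(u + 3)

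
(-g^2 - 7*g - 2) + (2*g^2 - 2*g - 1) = g^2 - 9*g - 3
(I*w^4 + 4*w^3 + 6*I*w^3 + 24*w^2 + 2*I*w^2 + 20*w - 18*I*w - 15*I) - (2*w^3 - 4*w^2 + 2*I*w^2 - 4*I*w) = I*w^4 + 2*w^3 + 6*I*w^3 + 28*w^2 + 20*w - 14*I*w - 15*I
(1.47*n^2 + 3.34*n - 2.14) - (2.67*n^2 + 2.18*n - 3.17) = -1.2*n^2 + 1.16*n + 1.03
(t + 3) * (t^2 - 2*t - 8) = t^3 + t^2 - 14*t - 24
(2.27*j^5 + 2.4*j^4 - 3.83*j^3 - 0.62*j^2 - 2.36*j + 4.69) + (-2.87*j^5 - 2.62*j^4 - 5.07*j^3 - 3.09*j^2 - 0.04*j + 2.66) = -0.6*j^5 - 0.22*j^4 - 8.9*j^3 - 3.71*j^2 - 2.4*j + 7.35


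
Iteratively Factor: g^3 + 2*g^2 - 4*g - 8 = (g + 2)*(g^2 - 4) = (g - 2)*(g + 2)*(g + 2)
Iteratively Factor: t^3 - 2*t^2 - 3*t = (t)*(t^2 - 2*t - 3) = t*(t - 3)*(t + 1)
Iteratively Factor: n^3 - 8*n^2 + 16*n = (n - 4)*(n^2 - 4*n) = n*(n - 4)*(n - 4)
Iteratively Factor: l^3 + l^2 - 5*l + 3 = (l - 1)*(l^2 + 2*l - 3) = (l - 1)^2*(l + 3)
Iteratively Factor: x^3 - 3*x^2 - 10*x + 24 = (x - 4)*(x^2 + x - 6) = (x - 4)*(x + 3)*(x - 2)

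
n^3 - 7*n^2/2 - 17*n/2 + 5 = (n - 5)*(n - 1/2)*(n + 2)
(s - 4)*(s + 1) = s^2 - 3*s - 4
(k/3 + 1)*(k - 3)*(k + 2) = k^3/3 + 2*k^2/3 - 3*k - 6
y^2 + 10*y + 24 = (y + 4)*(y + 6)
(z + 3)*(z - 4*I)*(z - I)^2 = z^4 + 3*z^3 - 6*I*z^3 - 9*z^2 - 18*I*z^2 - 27*z + 4*I*z + 12*I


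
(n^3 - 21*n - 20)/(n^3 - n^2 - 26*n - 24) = (n - 5)/(n - 6)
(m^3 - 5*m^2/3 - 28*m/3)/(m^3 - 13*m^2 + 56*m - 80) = m*(3*m + 7)/(3*(m^2 - 9*m + 20))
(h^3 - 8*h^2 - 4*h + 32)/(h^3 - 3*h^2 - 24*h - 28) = (h^2 - 10*h + 16)/(h^2 - 5*h - 14)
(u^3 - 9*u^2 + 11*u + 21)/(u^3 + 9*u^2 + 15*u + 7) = (u^2 - 10*u + 21)/(u^2 + 8*u + 7)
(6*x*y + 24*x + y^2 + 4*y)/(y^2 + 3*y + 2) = (6*x*y + 24*x + y^2 + 4*y)/(y^2 + 3*y + 2)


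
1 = 1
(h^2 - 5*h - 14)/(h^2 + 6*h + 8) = (h - 7)/(h + 4)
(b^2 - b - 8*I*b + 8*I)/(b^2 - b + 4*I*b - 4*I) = (b - 8*I)/(b + 4*I)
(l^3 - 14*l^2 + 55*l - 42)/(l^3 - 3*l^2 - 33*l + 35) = (l - 6)/(l + 5)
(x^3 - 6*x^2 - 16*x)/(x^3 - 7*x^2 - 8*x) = (x + 2)/(x + 1)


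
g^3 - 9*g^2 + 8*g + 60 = (g - 6)*(g - 5)*(g + 2)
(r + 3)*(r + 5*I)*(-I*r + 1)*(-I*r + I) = -r^4 - 2*r^3 - 6*I*r^3 + 8*r^2 - 12*I*r^2 + 10*r + 18*I*r - 15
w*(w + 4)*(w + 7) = w^3 + 11*w^2 + 28*w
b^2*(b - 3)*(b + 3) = b^4 - 9*b^2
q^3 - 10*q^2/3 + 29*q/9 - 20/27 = (q - 5/3)*(q - 4/3)*(q - 1/3)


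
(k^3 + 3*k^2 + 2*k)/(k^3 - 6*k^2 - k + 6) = k*(k + 2)/(k^2 - 7*k + 6)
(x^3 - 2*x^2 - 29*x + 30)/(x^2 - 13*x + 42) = (x^2 + 4*x - 5)/(x - 7)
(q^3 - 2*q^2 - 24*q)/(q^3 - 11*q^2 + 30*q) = (q + 4)/(q - 5)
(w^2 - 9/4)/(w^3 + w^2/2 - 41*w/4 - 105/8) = 2*(2*w - 3)/(4*w^2 - 4*w - 35)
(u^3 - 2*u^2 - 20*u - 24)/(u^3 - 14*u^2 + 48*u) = (u^2 + 4*u + 4)/(u*(u - 8))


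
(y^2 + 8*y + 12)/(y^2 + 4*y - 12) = (y + 2)/(y - 2)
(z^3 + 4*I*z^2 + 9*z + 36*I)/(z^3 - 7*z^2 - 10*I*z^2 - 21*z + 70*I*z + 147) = (z^2 + 7*I*z - 12)/(z^2 - 7*z*(1 + I) + 49*I)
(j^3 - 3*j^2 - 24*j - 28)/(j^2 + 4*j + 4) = j - 7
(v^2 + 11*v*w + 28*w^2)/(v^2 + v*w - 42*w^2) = (v + 4*w)/(v - 6*w)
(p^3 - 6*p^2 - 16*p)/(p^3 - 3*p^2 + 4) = p*(p^2 - 6*p - 16)/(p^3 - 3*p^2 + 4)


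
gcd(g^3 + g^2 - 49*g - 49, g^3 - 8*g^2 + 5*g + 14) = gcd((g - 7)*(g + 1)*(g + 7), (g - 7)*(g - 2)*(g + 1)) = g^2 - 6*g - 7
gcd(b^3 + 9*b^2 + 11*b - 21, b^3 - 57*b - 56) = b + 7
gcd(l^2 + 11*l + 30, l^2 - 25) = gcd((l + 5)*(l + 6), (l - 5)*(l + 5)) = l + 5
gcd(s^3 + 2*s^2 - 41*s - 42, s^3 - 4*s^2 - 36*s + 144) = s - 6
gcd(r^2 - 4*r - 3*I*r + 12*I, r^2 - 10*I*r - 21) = r - 3*I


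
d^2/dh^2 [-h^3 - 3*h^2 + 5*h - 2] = -6*h - 6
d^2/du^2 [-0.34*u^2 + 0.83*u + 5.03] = -0.680000000000000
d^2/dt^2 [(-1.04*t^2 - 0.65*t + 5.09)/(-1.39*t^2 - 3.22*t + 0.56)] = (-6.79793400000001*t^3 - 54.149118*t^2 - 133.655172*t - 110.477976)/(2.685619*t^6 + 18.664086*t^5 + 39.9903*t^4 + 18.34756*t^3 - 16.1112*t^2 + 3.029376*t - 0.175616)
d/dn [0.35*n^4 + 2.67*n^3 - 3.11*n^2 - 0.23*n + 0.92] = 1.4*n^3 + 8.01*n^2 - 6.22*n - 0.23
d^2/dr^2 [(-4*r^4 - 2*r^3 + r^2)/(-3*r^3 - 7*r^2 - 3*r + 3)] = 2*(109*r^6 + 306*r^5 - 9*r^4 - 270*r^3 + 99*r^2 + 54*r - 9)/(27*r^9 + 189*r^8 + 522*r^7 + 640*r^6 + 144*r^5 - 414*r^4 - 270*r^3 + 108*r^2 + 81*r - 27)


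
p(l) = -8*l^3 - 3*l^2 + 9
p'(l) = -24*l^2 - 6*l = 6*l*(-4*l - 1)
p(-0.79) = 11.07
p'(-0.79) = -10.24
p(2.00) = -67.00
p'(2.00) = -108.00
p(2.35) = -111.39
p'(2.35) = -146.64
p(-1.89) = 52.29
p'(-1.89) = -74.39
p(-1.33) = 22.51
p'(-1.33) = -34.47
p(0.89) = 0.98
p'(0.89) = -24.35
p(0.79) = 3.18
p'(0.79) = -19.72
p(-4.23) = 560.82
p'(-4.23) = -404.05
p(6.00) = -1827.00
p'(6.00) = -900.00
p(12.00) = -14247.00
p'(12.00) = -3528.00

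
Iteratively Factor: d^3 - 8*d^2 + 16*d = (d - 4)*(d^2 - 4*d) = (d - 4)^2*(d)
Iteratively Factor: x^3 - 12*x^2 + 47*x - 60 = (x - 4)*(x^2 - 8*x + 15) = (x - 5)*(x - 4)*(x - 3)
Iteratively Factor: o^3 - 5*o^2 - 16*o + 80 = (o + 4)*(o^2 - 9*o + 20) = (o - 5)*(o + 4)*(o - 4)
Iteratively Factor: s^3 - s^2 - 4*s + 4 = (s - 1)*(s^2 - 4) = (s - 1)*(s + 2)*(s - 2)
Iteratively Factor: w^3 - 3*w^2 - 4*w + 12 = (w - 3)*(w^2 - 4) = (w - 3)*(w + 2)*(w - 2)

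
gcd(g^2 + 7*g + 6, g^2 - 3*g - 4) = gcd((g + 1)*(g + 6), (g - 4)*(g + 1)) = g + 1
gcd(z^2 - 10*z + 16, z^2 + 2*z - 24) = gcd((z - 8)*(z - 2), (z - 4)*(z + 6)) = 1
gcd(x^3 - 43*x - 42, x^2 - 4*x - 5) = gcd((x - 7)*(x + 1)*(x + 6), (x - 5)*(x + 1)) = x + 1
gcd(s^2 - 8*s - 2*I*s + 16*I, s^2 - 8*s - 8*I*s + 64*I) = s - 8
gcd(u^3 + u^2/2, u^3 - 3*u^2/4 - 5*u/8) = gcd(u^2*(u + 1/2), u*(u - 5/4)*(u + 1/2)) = u^2 + u/2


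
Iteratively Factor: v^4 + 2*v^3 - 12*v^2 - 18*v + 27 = (v + 3)*(v^3 - v^2 - 9*v + 9) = (v - 3)*(v + 3)*(v^2 + 2*v - 3) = (v - 3)*(v - 1)*(v + 3)*(v + 3)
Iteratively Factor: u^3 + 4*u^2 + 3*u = (u + 1)*(u^2 + 3*u) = u*(u + 1)*(u + 3)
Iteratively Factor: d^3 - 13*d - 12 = (d - 4)*(d^2 + 4*d + 3) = (d - 4)*(d + 1)*(d + 3)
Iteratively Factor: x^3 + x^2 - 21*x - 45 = (x + 3)*(x^2 - 2*x - 15) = (x - 5)*(x + 3)*(x + 3)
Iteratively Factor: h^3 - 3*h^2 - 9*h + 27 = (h - 3)*(h^2 - 9) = (h - 3)^2*(h + 3)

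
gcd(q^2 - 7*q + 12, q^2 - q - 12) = q - 4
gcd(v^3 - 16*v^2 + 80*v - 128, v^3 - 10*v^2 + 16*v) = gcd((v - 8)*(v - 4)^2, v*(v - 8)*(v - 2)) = v - 8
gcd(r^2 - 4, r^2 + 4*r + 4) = r + 2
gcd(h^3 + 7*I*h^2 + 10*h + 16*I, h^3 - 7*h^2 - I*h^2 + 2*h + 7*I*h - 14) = h^2 - I*h + 2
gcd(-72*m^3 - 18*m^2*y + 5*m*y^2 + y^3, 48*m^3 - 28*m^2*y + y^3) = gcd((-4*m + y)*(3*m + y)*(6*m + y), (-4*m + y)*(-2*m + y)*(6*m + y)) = -24*m^2 + 2*m*y + y^2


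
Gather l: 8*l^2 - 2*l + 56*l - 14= 8*l^2 + 54*l - 14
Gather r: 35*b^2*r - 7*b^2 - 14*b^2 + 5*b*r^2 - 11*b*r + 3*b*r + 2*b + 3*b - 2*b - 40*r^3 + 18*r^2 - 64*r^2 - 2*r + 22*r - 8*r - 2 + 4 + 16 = -21*b^2 + 3*b - 40*r^3 + r^2*(5*b - 46) + r*(35*b^2 - 8*b + 12) + 18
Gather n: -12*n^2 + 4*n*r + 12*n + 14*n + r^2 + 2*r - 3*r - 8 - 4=-12*n^2 + n*(4*r + 26) + r^2 - r - 12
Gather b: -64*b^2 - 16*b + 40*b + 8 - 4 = -64*b^2 + 24*b + 4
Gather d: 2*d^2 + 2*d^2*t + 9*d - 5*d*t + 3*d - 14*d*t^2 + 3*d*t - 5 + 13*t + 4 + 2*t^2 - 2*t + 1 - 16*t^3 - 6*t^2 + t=d^2*(2*t + 2) + d*(-14*t^2 - 2*t + 12) - 16*t^3 - 4*t^2 + 12*t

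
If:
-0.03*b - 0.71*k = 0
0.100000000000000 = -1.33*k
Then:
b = 1.78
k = -0.08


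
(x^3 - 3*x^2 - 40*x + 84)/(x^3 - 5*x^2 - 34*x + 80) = (x^2 - x - 42)/(x^2 - 3*x - 40)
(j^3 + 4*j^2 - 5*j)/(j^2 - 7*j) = (j^2 + 4*j - 5)/(j - 7)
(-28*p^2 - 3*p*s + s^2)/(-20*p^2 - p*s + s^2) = (7*p - s)/(5*p - s)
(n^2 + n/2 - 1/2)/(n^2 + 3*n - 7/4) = 2*(n + 1)/(2*n + 7)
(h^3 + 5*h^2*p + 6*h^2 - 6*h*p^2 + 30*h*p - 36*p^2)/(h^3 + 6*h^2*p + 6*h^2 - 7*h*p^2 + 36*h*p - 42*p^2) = (h + 6*p)/(h + 7*p)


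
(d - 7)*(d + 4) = d^2 - 3*d - 28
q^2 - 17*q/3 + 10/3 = (q - 5)*(q - 2/3)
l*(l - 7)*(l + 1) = l^3 - 6*l^2 - 7*l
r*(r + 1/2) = r^2 + r/2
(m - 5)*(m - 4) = m^2 - 9*m + 20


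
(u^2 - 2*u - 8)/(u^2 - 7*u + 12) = (u + 2)/(u - 3)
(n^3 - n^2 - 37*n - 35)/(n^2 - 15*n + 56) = (n^2 + 6*n + 5)/(n - 8)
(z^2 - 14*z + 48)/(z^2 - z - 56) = (z - 6)/(z + 7)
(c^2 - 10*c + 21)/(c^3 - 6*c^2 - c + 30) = (c - 7)/(c^2 - 3*c - 10)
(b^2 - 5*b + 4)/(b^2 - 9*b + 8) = (b - 4)/(b - 8)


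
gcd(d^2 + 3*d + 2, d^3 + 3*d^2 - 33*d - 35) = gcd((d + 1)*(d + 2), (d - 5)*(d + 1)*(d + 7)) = d + 1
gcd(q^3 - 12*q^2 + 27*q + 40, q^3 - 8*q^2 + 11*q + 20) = q^2 - 4*q - 5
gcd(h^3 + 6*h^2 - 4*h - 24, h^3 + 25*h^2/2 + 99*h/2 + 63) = h + 6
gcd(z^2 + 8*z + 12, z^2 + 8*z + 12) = z^2 + 8*z + 12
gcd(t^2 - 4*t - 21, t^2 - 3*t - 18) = t + 3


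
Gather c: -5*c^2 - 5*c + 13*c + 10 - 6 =-5*c^2 + 8*c + 4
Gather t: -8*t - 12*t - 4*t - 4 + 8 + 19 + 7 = 30 - 24*t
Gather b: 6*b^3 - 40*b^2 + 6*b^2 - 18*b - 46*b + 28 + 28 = 6*b^3 - 34*b^2 - 64*b + 56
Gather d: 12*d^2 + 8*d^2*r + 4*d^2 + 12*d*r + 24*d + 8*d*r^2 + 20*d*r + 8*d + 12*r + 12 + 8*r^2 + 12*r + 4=d^2*(8*r + 16) + d*(8*r^2 + 32*r + 32) + 8*r^2 + 24*r + 16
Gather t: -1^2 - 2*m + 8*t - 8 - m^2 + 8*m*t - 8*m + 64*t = -m^2 - 10*m + t*(8*m + 72) - 9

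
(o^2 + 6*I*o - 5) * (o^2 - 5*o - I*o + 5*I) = o^4 - 5*o^3 + 5*I*o^3 + o^2 - 25*I*o^2 - 5*o + 5*I*o - 25*I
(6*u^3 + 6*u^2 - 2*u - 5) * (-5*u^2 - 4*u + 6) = -30*u^5 - 54*u^4 + 22*u^3 + 69*u^2 + 8*u - 30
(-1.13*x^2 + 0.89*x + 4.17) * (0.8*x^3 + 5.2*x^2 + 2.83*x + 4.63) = -0.904*x^5 - 5.164*x^4 + 4.7661*x^3 + 18.9708*x^2 + 15.9218*x + 19.3071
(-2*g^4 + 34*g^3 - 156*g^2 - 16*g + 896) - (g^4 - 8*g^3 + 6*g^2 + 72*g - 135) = -3*g^4 + 42*g^3 - 162*g^2 - 88*g + 1031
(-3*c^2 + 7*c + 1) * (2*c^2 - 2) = -6*c^4 + 14*c^3 + 8*c^2 - 14*c - 2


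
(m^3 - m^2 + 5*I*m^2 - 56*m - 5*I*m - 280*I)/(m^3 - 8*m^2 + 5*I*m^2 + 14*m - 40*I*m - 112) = (m^2 + m*(7 + 5*I) + 35*I)/(m^2 + 5*I*m + 14)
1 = 1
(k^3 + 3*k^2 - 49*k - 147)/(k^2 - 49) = k + 3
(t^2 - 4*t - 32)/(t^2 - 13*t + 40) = (t + 4)/(t - 5)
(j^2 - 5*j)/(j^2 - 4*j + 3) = j*(j - 5)/(j^2 - 4*j + 3)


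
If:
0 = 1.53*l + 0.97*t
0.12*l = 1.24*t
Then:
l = 0.00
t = 0.00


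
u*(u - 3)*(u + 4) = u^3 + u^2 - 12*u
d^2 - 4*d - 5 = (d - 5)*(d + 1)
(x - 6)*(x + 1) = x^2 - 5*x - 6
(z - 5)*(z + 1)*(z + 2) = z^3 - 2*z^2 - 13*z - 10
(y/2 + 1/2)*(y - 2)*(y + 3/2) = y^3/2 + y^2/4 - 7*y/4 - 3/2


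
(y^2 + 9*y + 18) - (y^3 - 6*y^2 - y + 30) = -y^3 + 7*y^2 + 10*y - 12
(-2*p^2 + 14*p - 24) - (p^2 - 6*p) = -3*p^2 + 20*p - 24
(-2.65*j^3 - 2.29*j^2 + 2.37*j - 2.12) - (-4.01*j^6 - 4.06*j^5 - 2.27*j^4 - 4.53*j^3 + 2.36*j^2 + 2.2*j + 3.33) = 4.01*j^6 + 4.06*j^5 + 2.27*j^4 + 1.88*j^3 - 4.65*j^2 + 0.17*j - 5.45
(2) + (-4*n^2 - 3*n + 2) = -4*n^2 - 3*n + 4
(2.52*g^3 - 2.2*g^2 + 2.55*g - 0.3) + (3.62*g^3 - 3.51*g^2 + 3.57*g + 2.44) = 6.14*g^3 - 5.71*g^2 + 6.12*g + 2.14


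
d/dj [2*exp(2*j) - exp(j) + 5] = (4*exp(j) - 1)*exp(j)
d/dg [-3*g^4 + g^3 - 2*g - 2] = -12*g^3 + 3*g^2 - 2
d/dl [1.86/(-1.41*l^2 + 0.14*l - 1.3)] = (5.2452*l - 0.2604)/(1.41*l^2 - 0.14*l + 1.3)^2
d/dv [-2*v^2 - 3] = -4*v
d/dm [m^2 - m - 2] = 2*m - 1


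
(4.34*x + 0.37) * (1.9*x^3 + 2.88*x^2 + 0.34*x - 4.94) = 8.246*x^4 + 13.2022*x^3 + 2.5412*x^2 - 21.3138*x - 1.8278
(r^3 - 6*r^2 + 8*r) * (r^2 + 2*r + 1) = r^5 - 4*r^4 - 3*r^3 + 10*r^2 + 8*r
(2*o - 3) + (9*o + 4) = 11*o + 1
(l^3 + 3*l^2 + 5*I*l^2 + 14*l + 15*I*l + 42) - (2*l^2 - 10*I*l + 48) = l^3 + l^2 + 5*I*l^2 + 14*l + 25*I*l - 6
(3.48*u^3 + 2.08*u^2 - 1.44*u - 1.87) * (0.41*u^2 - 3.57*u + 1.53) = 1.4268*u^5 - 11.5708*u^4 - 2.6916*u^3 + 7.5565*u^2 + 4.4727*u - 2.8611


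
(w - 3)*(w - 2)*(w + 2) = w^3 - 3*w^2 - 4*w + 12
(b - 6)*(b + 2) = b^2 - 4*b - 12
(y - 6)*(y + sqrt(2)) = y^2 - 6*y + sqrt(2)*y - 6*sqrt(2)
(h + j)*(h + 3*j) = h^2 + 4*h*j + 3*j^2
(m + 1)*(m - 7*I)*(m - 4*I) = m^3 + m^2 - 11*I*m^2 - 28*m - 11*I*m - 28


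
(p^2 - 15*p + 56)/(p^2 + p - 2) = (p^2 - 15*p + 56)/(p^2 + p - 2)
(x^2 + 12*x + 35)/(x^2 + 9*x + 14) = (x + 5)/(x + 2)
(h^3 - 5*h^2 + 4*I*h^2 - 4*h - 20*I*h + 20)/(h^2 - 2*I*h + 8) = (h^2 + h*(-5 + 2*I) - 10*I)/(h - 4*I)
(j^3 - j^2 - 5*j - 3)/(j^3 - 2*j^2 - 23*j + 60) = (j^2 + 2*j + 1)/(j^2 + j - 20)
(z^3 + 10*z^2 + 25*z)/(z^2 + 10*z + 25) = z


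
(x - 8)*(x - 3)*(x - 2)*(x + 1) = x^4 - 12*x^3 + 33*x^2 - 2*x - 48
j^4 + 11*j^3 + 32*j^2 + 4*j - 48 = (j - 1)*(j + 2)*(j + 4)*(j + 6)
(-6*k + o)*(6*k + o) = -36*k^2 + o^2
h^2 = h^2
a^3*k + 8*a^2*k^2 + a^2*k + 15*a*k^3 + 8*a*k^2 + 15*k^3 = (a + 3*k)*(a + 5*k)*(a*k + k)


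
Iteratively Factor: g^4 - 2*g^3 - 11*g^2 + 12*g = (g - 1)*(g^3 - g^2 - 12*g) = (g - 1)*(g + 3)*(g^2 - 4*g) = g*(g - 1)*(g + 3)*(g - 4)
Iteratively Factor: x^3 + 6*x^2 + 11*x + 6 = (x + 2)*(x^2 + 4*x + 3) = (x + 1)*(x + 2)*(x + 3)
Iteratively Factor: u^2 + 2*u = (u + 2)*(u)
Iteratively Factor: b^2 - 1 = (b - 1)*(b + 1)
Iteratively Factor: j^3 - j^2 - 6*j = (j - 3)*(j^2 + 2*j) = j*(j - 3)*(j + 2)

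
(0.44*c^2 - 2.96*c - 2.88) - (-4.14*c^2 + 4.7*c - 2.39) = 4.58*c^2 - 7.66*c - 0.49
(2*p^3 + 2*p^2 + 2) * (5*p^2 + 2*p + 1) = 10*p^5 + 14*p^4 + 6*p^3 + 12*p^2 + 4*p + 2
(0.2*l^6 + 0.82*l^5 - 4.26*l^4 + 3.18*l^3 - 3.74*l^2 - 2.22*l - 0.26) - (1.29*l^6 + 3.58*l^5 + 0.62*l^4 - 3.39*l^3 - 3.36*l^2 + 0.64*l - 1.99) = -1.09*l^6 - 2.76*l^5 - 4.88*l^4 + 6.57*l^3 - 0.38*l^2 - 2.86*l + 1.73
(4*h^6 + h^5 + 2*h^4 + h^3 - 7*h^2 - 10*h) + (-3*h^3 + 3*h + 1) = 4*h^6 + h^5 + 2*h^4 - 2*h^3 - 7*h^2 - 7*h + 1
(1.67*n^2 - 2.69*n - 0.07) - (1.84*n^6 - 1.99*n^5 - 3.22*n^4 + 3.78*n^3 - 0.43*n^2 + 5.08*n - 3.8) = -1.84*n^6 + 1.99*n^5 + 3.22*n^4 - 3.78*n^3 + 2.1*n^2 - 7.77*n + 3.73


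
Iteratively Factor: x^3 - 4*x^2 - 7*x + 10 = (x - 1)*(x^2 - 3*x - 10) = (x - 1)*(x + 2)*(x - 5)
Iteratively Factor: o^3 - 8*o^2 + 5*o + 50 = (o - 5)*(o^2 - 3*o - 10) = (o - 5)^2*(o + 2)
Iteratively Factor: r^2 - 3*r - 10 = (r - 5)*(r + 2)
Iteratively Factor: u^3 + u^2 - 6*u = (u)*(u^2 + u - 6) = u*(u - 2)*(u + 3)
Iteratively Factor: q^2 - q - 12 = (q + 3)*(q - 4)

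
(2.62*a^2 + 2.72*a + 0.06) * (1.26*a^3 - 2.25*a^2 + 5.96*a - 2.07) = 3.3012*a^5 - 2.4678*a^4 + 9.5708*a^3 + 10.6528*a^2 - 5.2728*a - 0.1242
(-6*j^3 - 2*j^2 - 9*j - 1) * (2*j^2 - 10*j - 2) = -12*j^5 + 56*j^4 + 14*j^3 + 92*j^2 + 28*j + 2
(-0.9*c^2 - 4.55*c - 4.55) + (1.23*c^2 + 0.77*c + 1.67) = 0.33*c^2 - 3.78*c - 2.88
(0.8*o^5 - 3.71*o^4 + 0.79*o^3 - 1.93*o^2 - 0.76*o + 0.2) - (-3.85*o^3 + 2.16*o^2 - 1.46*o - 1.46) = 0.8*o^5 - 3.71*o^4 + 4.64*o^3 - 4.09*o^2 + 0.7*o + 1.66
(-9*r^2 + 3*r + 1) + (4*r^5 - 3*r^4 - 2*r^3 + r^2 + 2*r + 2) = 4*r^5 - 3*r^4 - 2*r^3 - 8*r^2 + 5*r + 3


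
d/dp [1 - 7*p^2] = -14*p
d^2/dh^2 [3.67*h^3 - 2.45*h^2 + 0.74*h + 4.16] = 22.02*h - 4.9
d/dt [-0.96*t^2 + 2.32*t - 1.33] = 2.32 - 1.92*t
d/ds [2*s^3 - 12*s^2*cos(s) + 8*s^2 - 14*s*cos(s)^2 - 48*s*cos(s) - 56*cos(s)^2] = 12*s^2*sin(s) + 6*s^2 + 48*s*sin(s) + 14*s*sin(2*s) - 24*s*cos(s) + 16*s + 56*sin(2*s) - 14*cos(s)^2 - 48*cos(s)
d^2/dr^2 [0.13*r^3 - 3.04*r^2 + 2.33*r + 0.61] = 0.78*r - 6.08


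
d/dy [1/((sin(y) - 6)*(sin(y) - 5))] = (11 - 2*sin(y))*cos(y)/((sin(y) - 6)^2*(sin(y) - 5)^2)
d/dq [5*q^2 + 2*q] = 10*q + 2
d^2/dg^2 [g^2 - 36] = 2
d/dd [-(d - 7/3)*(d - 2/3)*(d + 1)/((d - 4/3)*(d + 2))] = (-27*d^4 - 36*d^3 + 213*d^2 - 204*d - 76)/(3*(9*d^4 + 12*d^3 - 44*d^2 - 32*d + 64))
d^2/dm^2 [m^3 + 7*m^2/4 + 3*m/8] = 6*m + 7/2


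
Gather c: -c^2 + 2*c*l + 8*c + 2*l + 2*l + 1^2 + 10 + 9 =-c^2 + c*(2*l + 8) + 4*l + 20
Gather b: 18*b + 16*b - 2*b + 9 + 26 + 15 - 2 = 32*b + 48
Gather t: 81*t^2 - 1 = 81*t^2 - 1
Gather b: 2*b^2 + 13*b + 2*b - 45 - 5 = 2*b^2 + 15*b - 50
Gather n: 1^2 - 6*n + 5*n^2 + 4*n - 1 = 5*n^2 - 2*n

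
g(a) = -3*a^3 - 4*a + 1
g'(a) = -9*a^2 - 4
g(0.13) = 0.47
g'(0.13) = -4.15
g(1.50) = -15.12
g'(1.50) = -24.25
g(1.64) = -18.79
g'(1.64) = -28.21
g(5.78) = -601.42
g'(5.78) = -304.68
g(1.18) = -8.65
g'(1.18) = -16.53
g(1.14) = -8.00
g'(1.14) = -15.70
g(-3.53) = 147.08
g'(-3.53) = -116.15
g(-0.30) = 2.28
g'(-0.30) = -4.81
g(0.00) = 1.00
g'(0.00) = -4.00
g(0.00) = 1.00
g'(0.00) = -4.00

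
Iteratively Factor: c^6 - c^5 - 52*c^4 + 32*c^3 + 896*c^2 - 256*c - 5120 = (c - 5)*(c^5 + 4*c^4 - 32*c^3 - 128*c^2 + 256*c + 1024) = (c - 5)*(c - 4)*(c^4 + 8*c^3 - 128*c - 256) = (c - 5)*(c - 4)*(c + 4)*(c^3 + 4*c^2 - 16*c - 64) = (c - 5)*(c - 4)*(c + 4)^2*(c^2 - 16) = (c - 5)*(c - 4)^2*(c + 4)^2*(c + 4)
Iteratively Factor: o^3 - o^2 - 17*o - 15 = (o + 3)*(o^2 - 4*o - 5) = (o - 5)*(o + 3)*(o + 1)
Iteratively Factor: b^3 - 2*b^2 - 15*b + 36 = (b - 3)*(b^2 + b - 12) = (b - 3)^2*(b + 4)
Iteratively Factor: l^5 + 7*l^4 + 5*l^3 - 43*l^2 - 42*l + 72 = (l + 4)*(l^4 + 3*l^3 - 7*l^2 - 15*l + 18) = (l - 2)*(l + 4)*(l^3 + 5*l^2 + 3*l - 9) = (l - 2)*(l - 1)*(l + 4)*(l^2 + 6*l + 9) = (l - 2)*(l - 1)*(l + 3)*(l + 4)*(l + 3)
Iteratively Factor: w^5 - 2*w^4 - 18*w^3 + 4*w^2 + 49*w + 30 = (w - 2)*(w^4 - 18*w^2 - 32*w - 15) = (w - 2)*(w + 1)*(w^3 - w^2 - 17*w - 15) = (w - 2)*(w + 1)*(w + 3)*(w^2 - 4*w - 5) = (w - 5)*(w - 2)*(w + 1)*(w + 3)*(w + 1)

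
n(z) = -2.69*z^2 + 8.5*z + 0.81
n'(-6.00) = 40.78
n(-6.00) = -147.03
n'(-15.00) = 89.20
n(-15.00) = -731.94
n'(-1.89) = 18.67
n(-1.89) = -24.86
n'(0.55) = 5.54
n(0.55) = 4.67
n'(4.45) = -15.44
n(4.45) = -14.63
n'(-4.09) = 30.50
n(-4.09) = -78.95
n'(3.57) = -10.71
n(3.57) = -3.13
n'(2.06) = -2.58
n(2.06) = 6.90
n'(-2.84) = 23.78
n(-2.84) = -45.03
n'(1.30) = 1.51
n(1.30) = 7.31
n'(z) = 8.5 - 5.38*z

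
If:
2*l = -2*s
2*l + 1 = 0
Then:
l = -1/2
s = 1/2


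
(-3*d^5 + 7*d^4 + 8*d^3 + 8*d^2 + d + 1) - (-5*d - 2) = -3*d^5 + 7*d^4 + 8*d^3 + 8*d^2 + 6*d + 3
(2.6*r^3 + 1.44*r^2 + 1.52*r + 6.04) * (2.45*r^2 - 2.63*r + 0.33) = 6.37*r^5 - 3.31*r^4 + 0.794800000000001*r^3 + 11.2756*r^2 - 15.3836*r + 1.9932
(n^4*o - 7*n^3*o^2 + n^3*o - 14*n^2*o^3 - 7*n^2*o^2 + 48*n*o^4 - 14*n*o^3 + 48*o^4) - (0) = n^4*o - 7*n^3*o^2 + n^3*o - 14*n^2*o^3 - 7*n^2*o^2 + 48*n*o^4 - 14*n*o^3 + 48*o^4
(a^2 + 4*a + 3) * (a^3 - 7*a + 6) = a^5 + 4*a^4 - 4*a^3 - 22*a^2 + 3*a + 18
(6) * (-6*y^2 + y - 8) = -36*y^2 + 6*y - 48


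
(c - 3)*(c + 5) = c^2 + 2*c - 15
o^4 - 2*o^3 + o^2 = o^2*(o - 1)^2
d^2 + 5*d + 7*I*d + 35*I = (d + 5)*(d + 7*I)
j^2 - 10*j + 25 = (j - 5)^2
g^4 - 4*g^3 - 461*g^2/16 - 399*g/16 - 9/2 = (g - 8)*(g + 1/4)*(g + 3/4)*(g + 3)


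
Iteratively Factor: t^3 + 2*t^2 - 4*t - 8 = (t + 2)*(t^2 - 4) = (t - 2)*(t + 2)*(t + 2)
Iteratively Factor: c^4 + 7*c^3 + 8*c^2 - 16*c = (c + 4)*(c^3 + 3*c^2 - 4*c) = (c + 4)^2*(c^2 - c) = (c - 1)*(c + 4)^2*(c)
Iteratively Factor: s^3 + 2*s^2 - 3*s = (s + 3)*(s^2 - s) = (s - 1)*(s + 3)*(s)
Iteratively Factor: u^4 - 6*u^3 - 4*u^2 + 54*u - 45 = (u + 3)*(u^3 - 9*u^2 + 23*u - 15) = (u - 3)*(u + 3)*(u^2 - 6*u + 5) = (u - 5)*(u - 3)*(u + 3)*(u - 1)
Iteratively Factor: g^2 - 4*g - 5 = (g + 1)*(g - 5)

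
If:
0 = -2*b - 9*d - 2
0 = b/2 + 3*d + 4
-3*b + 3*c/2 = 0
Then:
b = 20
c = 40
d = -14/3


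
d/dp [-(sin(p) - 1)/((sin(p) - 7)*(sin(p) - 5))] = (sin(p)^2 - 2*sin(p) - 23)*cos(p)/((sin(p) - 7)^2*(sin(p) - 5)^2)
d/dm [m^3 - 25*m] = 3*m^2 - 25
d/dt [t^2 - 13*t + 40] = 2*t - 13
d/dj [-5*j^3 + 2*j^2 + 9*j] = -15*j^2 + 4*j + 9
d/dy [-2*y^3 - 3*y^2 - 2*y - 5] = -6*y^2 - 6*y - 2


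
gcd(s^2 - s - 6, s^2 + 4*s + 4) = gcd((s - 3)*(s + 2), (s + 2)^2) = s + 2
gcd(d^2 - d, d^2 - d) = d^2 - d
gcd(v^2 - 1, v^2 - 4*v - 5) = v + 1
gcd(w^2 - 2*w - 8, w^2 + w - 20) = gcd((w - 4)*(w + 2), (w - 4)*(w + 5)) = w - 4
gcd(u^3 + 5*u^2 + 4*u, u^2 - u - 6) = 1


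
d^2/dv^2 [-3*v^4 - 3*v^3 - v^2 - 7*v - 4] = -36*v^2 - 18*v - 2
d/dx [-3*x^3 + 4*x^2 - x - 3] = -9*x^2 + 8*x - 1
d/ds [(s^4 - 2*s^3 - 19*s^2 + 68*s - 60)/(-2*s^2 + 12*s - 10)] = (-s^5 + 10*s^4 - 22*s^3 - 8*s^2 + 35*s + 10)/(s^4 - 12*s^3 + 46*s^2 - 60*s + 25)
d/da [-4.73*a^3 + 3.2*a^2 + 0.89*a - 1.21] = -14.19*a^2 + 6.4*a + 0.89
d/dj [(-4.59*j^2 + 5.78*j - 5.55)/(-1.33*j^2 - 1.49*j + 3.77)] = (14.5265*j^2 - 49.3716*j + 13.5211)/(1.7689*j^4 + 3.9634*j^3 - 7.8081*j^2 - 11.2346*j + 14.2129)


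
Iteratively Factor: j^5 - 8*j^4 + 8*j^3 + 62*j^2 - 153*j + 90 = (j - 2)*(j^4 - 6*j^3 - 4*j^2 + 54*j - 45) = (j - 3)*(j - 2)*(j^3 - 3*j^2 - 13*j + 15) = (j - 3)*(j - 2)*(j - 1)*(j^2 - 2*j - 15) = (j - 5)*(j - 3)*(j - 2)*(j - 1)*(j + 3)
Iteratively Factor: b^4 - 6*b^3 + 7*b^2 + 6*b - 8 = (b - 4)*(b^3 - 2*b^2 - b + 2) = (b - 4)*(b - 2)*(b^2 - 1) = (b - 4)*(b - 2)*(b + 1)*(b - 1)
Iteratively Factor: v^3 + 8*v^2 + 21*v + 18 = (v + 3)*(v^2 + 5*v + 6) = (v + 3)^2*(v + 2)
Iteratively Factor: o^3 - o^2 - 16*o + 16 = (o - 1)*(o^2 - 16) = (o - 1)*(o + 4)*(o - 4)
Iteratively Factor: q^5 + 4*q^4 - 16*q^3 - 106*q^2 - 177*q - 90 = (q + 3)*(q^4 + q^3 - 19*q^2 - 49*q - 30) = (q + 1)*(q + 3)*(q^3 - 19*q - 30) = (q + 1)*(q + 2)*(q + 3)*(q^2 - 2*q - 15) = (q - 5)*(q + 1)*(q + 2)*(q + 3)*(q + 3)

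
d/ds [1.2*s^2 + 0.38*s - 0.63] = 2.4*s + 0.38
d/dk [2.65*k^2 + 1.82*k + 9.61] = 5.3*k + 1.82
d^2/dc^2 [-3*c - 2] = 0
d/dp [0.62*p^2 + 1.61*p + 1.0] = 1.24*p + 1.61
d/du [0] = 0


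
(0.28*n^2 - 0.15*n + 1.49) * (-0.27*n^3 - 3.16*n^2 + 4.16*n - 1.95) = -0.0756*n^5 - 0.8443*n^4 + 1.2365*n^3 - 5.8784*n^2 + 6.4909*n - 2.9055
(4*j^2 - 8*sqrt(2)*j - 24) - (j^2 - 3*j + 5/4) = 3*j^2 - 8*sqrt(2)*j + 3*j - 101/4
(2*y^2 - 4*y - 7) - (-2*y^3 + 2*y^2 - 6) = 2*y^3 - 4*y - 1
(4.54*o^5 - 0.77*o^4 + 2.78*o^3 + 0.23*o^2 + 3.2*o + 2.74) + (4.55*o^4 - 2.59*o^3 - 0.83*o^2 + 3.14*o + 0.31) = 4.54*o^5 + 3.78*o^4 + 0.19*o^3 - 0.6*o^2 + 6.34*o + 3.05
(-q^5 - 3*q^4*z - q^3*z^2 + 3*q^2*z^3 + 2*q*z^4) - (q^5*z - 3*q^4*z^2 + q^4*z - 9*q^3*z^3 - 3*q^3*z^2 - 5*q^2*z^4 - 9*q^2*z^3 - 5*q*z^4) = -q^5*z - q^5 + 3*q^4*z^2 - 4*q^4*z + 9*q^3*z^3 + 2*q^3*z^2 + 5*q^2*z^4 + 12*q^2*z^3 + 7*q*z^4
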